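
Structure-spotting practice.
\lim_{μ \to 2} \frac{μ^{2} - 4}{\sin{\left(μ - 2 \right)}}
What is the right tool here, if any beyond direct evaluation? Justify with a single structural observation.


Best approach: l'Hôpital's rule (0/0) — the 0/0 form at 2 is the signature situation for l'Hôpital's rule. One could equally expand both pieces locally and compare leading terms; the rule does that in one stroke.


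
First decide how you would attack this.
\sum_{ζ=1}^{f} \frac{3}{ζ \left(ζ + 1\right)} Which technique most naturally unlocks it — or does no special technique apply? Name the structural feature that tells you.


Diagnosis: telescoping — rewrite \frac{3}{ζ \left(ζ + 1\right)} as simple fractions and successive terms eat each other — only the edges survive.


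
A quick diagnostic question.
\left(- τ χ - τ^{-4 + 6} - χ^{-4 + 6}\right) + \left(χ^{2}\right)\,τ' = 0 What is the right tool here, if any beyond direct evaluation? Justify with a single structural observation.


Technique: the homogeneous substitution — solved for the derivative, the right side is unchanged under scaling χ and τ together — it depends only on the ratio τ/χ, so substitute a single ratio variable.


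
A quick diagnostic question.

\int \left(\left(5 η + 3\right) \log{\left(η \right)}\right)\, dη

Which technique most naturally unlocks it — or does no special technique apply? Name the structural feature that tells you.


Diagnosis: integration by parts — one parts step with u = \log{\left(η \right)} trades the logarithm for an algebraic integrand.


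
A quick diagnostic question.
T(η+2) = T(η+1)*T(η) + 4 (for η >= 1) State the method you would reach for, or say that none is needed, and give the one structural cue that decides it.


Method: no special technique — a nonlinear dependence on earlier terms breaks linearity, and with it every superposition-based closed form.


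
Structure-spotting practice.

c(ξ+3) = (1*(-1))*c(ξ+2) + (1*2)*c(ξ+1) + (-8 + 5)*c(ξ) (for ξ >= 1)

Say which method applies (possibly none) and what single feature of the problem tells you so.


Best approach: the characteristic-root method — the recurrence treats every index alike (constant coefficients, no forcing) — precisely the regime where r^ξ trials close it.


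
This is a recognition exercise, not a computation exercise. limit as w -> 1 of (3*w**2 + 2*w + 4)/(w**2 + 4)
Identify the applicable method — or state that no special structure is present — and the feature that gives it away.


Method: no special technique — the expression is continuous at the evaluation point — substitute directly; no indeterminate form appears.


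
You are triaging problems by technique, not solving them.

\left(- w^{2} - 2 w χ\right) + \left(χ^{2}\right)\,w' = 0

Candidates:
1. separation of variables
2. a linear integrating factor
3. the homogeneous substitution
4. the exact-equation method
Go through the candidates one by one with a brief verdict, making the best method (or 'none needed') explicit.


Technique: the homogeneous substitution — solved for the derivative, the right side is unchanged under scaling χ and w together — it depends only on the ratio w/χ, so substitute a single ratio variable. This doubles as a Bernoulli equation in the unknown as written; the homogeneous route needs no setup at all.
- separation of variables — no algebra isolates the independent variable on one side and the unknown on the other.
- a linear integrating factor: the unknown enters nonlinearly (through a power, a denominator, or a transcendental function), which the linear integrating-factor recipe cannot absorb as-is — any repair would come from a preliminary substitution, not the factor.
- the homogeneous substitution: yes, a natural case for it.
- the exact-equation method — the cross partial derivatives disagree, so no single potential exists.


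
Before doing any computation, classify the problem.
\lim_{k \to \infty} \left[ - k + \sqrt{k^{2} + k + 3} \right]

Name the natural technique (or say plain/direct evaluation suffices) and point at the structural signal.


Technique: conjugate multiplication — an infinity-minus-infinity difference with a surviving radical — multiply by the conjugate to cancel the divergence.


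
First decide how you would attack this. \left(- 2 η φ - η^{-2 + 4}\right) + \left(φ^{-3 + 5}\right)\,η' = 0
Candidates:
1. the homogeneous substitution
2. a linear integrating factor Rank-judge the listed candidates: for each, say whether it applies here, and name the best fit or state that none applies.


Method: the homogeneous substitution — scaling φ and η together leaves the slope fixed — it depends only on η/φ, so substitute the ratio. This doubles as a Bernoulli equation in the unknown as written; the homogeneous route needs no setup at all.
- the homogeneous substitution — applicable, and directly so.
- a linear integrating factor — the unknown enters nonlinearly (through a power, a denominator, or a transcendental function), which the linear integrating-factor recipe cannot absorb as-is — any repair would come from a preliminary substitution, not the factor.


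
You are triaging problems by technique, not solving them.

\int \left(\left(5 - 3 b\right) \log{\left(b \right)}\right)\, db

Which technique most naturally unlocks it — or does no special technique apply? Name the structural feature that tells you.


Best approach: integration by parts — the presence of \log{\left(b \right)} against a polynomial factor is the standard differentiate-the-log setup.


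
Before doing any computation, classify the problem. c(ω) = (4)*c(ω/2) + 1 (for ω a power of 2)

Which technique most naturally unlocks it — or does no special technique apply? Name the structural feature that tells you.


Diagnosis: the master substitution — divide-the-index recursion (ω/2 inside the call) straightens out once the index is rewritten as 2^m.


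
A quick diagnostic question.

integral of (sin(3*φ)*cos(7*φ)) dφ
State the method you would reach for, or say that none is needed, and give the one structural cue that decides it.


Verdict: a trigonometric identity — cross-frequency products like sin(3*φ)*cos(7*φ) are the textbook product-to-sum case — the identity converts them to directly integrable sinusoids.


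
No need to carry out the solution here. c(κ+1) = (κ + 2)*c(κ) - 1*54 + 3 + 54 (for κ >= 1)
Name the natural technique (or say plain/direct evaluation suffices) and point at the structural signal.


Best approach: a summation factor — one step of memory with a weight κ + 2 that changes as the index grows — the summation-factor construction is built for this.


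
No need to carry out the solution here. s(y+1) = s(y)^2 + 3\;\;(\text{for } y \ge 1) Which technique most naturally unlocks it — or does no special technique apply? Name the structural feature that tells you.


Verdict: no special technique — the recurrence is nonlinear in the sequence values; study it directly, no linear machinery applies.


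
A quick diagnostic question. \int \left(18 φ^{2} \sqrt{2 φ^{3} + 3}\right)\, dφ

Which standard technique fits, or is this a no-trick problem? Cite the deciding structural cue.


Best approach: u-substitution — viewed as a product, the integrand is a composition evaluated at 2 φ^{3} + 3 times (a constant multiple of) that inner expression's derivative, so u = 2 φ^{3} + 3 makes it elementary.


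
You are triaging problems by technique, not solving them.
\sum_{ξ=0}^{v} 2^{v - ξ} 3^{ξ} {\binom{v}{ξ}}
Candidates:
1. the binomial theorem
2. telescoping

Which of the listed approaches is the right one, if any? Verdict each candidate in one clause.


Verdict: the binomial theorem — {\binom{v}{ξ}} weighting matched powers of 3 and 2 is the expanded form of (3 + 2)^v — fold it back up.
- the binomial theorem — applies; the problem has the shape this method handles.
- telescoping — in the displayed form, no term reappears at a neighboring index to cancel against.


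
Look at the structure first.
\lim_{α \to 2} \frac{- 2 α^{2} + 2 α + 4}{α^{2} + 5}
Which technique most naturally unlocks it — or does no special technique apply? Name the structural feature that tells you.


Technique: no special technique — no denominator vanishes and nothing blows up at 2: direct substitution is the whole computation.


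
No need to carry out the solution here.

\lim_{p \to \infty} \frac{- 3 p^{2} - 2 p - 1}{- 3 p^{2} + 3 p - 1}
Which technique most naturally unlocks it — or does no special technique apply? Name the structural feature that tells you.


Method: dominant-term comparison — as p grows, only the highest-degree terms matter — compare leading terms and read the limit off. Viewed as a single quotient this is an ∞/∞ form — an at-infinity application of l'Hôpital's rule would also resolve it; comparing leading growth reads the answer without differentiating.


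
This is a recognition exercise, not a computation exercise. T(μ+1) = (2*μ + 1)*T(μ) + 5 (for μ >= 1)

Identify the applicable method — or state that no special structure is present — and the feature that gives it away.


Method: a summation factor — rescale the sequence by the product of the weights 2*μ + 1 so far — the recurrence collapses to a plain running sum.


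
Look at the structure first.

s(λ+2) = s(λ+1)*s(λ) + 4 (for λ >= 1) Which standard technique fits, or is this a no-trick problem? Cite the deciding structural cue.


Method: no special technique — the recurrence is nonlinear in the sequence terms; no linear-recurrence method fits it as written — one iterates or studies it directly.


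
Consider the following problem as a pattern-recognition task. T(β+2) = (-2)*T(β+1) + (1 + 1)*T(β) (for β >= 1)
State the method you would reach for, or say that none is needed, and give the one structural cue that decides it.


Method: the characteristic-root method — shift-invariance with fixed coefficients calls for exponential trials; the characteristic polynomial finds every r^β.


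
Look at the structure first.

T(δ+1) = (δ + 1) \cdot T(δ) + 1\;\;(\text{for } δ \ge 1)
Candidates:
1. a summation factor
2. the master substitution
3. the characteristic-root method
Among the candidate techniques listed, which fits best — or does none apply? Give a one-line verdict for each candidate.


Verdict: a summation factor — one-term recursion with variable weight δ + 1 is solved by product normalization, not by root-finding.
- a summation factor: applicable, and directly so.
- the master substitution: no fixed divisor shrinks the index between calls.
- the characteristic-root method — the coefficients change with the index, which the root method cannot absorb.


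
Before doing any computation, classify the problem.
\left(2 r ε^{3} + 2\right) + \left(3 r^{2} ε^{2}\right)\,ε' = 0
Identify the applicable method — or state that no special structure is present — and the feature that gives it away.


Diagnosis: the exact-equation method — checking ∂/∂ε of 2 r ε^{3} + 2 against ∂/∂r of 3 r^{2} ε^{2}: they match — the equation is exact as it stands.


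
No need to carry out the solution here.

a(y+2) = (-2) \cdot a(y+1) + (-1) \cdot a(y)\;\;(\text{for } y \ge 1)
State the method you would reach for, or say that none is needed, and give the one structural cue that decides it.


Method: the characteristic-root method — every coefficient is a fixed number and the forcing is zero — substitute r^y and read off the root equation.


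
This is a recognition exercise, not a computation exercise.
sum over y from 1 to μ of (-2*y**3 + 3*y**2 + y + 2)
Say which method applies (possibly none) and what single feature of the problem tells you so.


Method: no special technique — Faulhaber territory: sum each constant-multiple power of y with its closed-form formula, no trick required.


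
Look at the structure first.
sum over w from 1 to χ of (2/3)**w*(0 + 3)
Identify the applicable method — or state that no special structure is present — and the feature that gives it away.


Best approach: the geometric series formula — each term is 2/3 times the previous one, so the geometric-series formula applies directly.


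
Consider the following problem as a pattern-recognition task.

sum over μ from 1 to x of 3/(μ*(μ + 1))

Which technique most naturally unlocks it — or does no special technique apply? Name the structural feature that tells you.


Best approach: telescoping — the denominator's roots in 3/(μ*(μ + 1)) sit an integer apart: decomposition produces a self-cancelling chain.


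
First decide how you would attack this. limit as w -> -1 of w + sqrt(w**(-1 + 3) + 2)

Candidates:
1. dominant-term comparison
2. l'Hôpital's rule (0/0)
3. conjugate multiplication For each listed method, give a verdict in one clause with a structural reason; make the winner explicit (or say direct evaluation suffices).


Diagnosis: no special technique — the expression is continuous at -1 — substitute and evaluate; no indeterminate form appears.
- dominant-term comparison: this is not a rational comparison of growth rates at infinity.
- l'Hôpital's rule (0/0) — evaluation at the point is determinate, so the rule has nothing to repair.
- conjugate multiplication — there are no radicals in tension whose conjugate would simplify matters.


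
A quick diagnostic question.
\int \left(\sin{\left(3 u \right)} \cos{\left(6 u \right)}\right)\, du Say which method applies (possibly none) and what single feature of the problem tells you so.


Best approach: a trigonometric identity — apply product-to-sum to \sin{\left(3 u \right)} \cos{\left(6 u \right)}: two clean single-angle terms replace one awkward product.


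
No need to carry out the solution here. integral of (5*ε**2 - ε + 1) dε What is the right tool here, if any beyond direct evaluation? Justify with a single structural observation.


Verdict: no special technique — every term is a constant multiple of a power of ε; term-wise power-rule integration needs no preliminary transformation.


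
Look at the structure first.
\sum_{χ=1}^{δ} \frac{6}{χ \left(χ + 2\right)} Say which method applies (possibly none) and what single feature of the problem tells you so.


Verdict: telescoping — the summand \frac{6}{χ \left(χ + 2\right)} decomposes into fractions whose poles differ by an integer shift — the series collapses.


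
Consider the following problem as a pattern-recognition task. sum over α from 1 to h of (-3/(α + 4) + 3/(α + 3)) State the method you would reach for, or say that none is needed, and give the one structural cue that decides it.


Technique: telescoping — each term adds 3/(α + 3) and subtracts the same expression advanced one index; that subtracted piece cancels against the next term's added copy — only the boundary terms survive.


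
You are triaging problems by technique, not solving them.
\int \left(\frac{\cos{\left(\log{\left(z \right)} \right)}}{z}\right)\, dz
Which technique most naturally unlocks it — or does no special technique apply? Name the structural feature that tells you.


Verdict: u-substitution — everything non-trivial happens through the inner expression \log{\left(z \right)}, and its derivative accounts for the remaining factor up to a constant, so set u = \log{\left(z \right)}.


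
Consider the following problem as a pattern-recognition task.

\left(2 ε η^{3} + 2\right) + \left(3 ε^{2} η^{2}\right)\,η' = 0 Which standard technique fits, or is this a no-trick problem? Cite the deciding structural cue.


Technique: the exact-equation method — checking ∂/∂η of 2 ε η^{3} + 2 against ∂/∂ε of 3 ε^{2} η^{2}: they match — the equation is exact as it stands.


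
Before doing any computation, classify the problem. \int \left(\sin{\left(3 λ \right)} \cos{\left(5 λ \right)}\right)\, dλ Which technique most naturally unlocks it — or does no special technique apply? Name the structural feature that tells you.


Technique: a trigonometric identity — distinct frequencies under one product (\sin{\left(3 λ \right)} \cos{\left(5 λ \right)}): the product-to-sum identity is the systematic route to an integrable form.


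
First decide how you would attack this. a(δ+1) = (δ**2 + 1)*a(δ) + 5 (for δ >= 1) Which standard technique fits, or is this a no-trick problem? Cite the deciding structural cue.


Method: a summation factor — one step of memory with a weight δ**2 + 1 that changes as the index grows — the summation-factor construction is built for this.


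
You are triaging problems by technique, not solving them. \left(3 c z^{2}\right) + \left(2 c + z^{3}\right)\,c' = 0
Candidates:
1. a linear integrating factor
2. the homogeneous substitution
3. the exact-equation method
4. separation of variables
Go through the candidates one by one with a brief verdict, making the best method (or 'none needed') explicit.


Best approach: the exact-equation method — this form is already the differential of something: the matching mixed partials of 3 c z^{2} and 2 c + z^{3} prove it.
- a linear integrating factor — a nonlinear term in the unknown puts this outside the integrating-factor template.
- the homogeneous substitution — the ratio substitution does not collapse this equation.
- the exact-equation method: applies; the problem has the shape this method handles.
- separation of variables — the two dependences do not factor apart.


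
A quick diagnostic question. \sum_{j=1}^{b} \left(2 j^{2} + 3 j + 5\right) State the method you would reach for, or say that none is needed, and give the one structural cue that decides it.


Technique: no special technique — recognize the absence of structure: constant-multiple powers of j summed plainly, no special method required.


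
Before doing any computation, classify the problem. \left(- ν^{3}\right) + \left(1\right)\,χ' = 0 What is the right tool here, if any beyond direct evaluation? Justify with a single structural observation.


Method: no special technique — solved for the derivative, χ never appears on the right — this is a direct integration in ν, not a differential-equations problem at heart.


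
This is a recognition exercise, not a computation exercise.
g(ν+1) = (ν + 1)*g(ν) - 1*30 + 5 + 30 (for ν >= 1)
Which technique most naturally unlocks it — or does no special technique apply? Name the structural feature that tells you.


Best approach: a summation factor — the coefficient ν + 1 drifts with the index, so no fixed root exists; normalizing by the cumulative product telescopes it.


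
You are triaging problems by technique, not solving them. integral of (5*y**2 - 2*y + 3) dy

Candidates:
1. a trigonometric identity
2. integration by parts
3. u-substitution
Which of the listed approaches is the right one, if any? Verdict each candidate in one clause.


Verdict: no special technique — nothing composite, nothing rational, nothing trigonometric — each constant-multiple power of y integrates by the power rule alone.
- a trigonometric identity: with no trigonometric functions present, identity rewriting has no target.
- integration by parts: parts would only shuffle a directly integrable integrand.
- u-substitution — any workable substitution here is cosmetic — the integrand is already in directly integrable form.


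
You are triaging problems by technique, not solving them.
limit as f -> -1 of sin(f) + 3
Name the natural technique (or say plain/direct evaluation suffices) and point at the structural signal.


Method: no special technique — the expression is continuous at the evaluation point — substitute directly; no indeterminate form appears.


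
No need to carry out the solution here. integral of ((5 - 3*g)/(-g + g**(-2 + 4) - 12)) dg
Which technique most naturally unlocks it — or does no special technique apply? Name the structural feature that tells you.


Diagnosis: partial fractions — a proper rational integrand whose denominator splits into simpler factors — decompose into partial fractions first.


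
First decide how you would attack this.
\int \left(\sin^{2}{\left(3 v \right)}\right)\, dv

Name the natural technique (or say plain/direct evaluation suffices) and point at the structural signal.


Diagnosis: a trigonometric identity — \sin^{2}{\left(3 v \right)} is the textbook power-reduction case — identities first, antiderivatives second.


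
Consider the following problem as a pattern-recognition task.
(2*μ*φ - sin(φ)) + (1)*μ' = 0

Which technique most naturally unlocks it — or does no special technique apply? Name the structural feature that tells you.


Best approach: a linear integrating factor — linear in the unknown with genuine forcing: multiply through by the exponential of the integrated coefficient and the left side closes into one derivative.


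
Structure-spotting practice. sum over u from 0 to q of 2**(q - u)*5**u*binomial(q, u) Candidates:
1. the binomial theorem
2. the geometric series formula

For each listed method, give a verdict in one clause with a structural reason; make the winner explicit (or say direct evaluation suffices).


Best approach: the binomial theorem — binomial(q, u) weighting matched powers of 5 and 2 is the expanded form of (5 + 2)^q — fold it back up.
- the binomial theorem — applies; the problem has the shape this method handles.
- the geometric series formula — dividing successive terms gives an index-dependent quantity, not a constant.


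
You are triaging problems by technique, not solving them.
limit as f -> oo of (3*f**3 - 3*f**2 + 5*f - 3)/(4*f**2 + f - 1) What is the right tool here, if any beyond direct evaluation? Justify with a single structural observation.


Diagnosis: dominant-term comparison — at large f only the top-degree terms survive; compare the leading terms and the limit falls out. l'Hôpital's at-infinity variant applies to the expression viewed as a single quotient; the leading-term comparison is the direct route.


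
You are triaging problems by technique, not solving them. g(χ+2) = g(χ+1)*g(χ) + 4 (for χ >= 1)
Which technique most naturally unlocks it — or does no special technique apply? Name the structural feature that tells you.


Method: no special technique — the map from one term to the next is curved, not linear, so linear closed-form machinery does not attach.


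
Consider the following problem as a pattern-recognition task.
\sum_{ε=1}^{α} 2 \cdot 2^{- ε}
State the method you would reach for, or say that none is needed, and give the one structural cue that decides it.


Method: the geometric series formula — consecutive terms stand in a fixed index-free ratio — the geometric sum formula closes it.


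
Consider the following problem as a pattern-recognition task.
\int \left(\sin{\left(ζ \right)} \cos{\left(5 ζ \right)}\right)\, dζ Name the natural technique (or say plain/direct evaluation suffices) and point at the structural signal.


Technique: a trigonometric identity — apply product-to-sum to \sin{\left(ζ \right)} \cos{\left(5 ζ \right)}: two clean single-angle terms replace one awkward product.


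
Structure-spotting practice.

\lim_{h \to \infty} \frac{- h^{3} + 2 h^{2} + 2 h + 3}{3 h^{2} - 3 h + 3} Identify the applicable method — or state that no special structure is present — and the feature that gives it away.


Technique: dominant-term comparison — divide by the highest power of h present: lower-order terms vanish and the dominant ratio remains. l'Hôpital's at-infinity variant applies to the expression viewed as a single quotient; the leading-term comparison is the direct route.


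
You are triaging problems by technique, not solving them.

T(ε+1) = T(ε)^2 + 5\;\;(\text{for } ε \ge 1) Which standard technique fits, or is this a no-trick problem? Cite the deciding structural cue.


Verdict: no special technique — each new value is a nonlinear function of earlier ones — scaling arguments and superposition both fail.


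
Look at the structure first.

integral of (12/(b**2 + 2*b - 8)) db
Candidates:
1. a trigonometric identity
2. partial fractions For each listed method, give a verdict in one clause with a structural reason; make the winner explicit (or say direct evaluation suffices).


Method: partial fractions — the integrand is a proper rational function and its denominator b**2 + 2*b - 8 factors into distinct pieces, so it splits into simple fractions.
- a trigonometric identity: no sine or cosine appears, so there is nothing for a trigonometric identity to act on.
- partial fractions — applicable, and directly so.


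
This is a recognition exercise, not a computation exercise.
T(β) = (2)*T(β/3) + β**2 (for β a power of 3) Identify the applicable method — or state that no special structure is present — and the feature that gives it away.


Diagnosis: the master substitution — the argument shrinks by the factor 3, so measure the index on a logarithmic scale and the recursion becomes a shift.


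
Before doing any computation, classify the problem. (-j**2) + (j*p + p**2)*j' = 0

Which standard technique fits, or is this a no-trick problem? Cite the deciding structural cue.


Method: the homogeneous substitution — scaling p and j together leaves the slope fixed — it depends only on j/p, so substitute the ratio. With the right rearrangement (exchanging the roles of the variables where needed), this also fits a Bernoulli template; the homogeneous substitution reads the structure directly.


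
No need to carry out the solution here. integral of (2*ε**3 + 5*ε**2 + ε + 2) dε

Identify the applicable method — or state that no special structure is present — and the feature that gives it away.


Diagnosis: no special technique — scan for structure and find none: constant multiples of powers of ε, integrate directly.


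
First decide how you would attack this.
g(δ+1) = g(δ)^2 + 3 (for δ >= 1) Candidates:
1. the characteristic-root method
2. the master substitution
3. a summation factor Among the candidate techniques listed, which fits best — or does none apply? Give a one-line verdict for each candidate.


Diagnosis: no special technique — the update rule curves (it is not linear in the unknown sequence), so no superposition-based closed form attaches — iterate or study it directly.
- the characteristic-root method — nonlinearity rules out exponential-mode superposition from the start.
- the master substitution — the recursive argument is a shift of the index, not a fixed fraction of it.
- a summation factor: no summation factor applies — the rule is not linear in the sequence values.


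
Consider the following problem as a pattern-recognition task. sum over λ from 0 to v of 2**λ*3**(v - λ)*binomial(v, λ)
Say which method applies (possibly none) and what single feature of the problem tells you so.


Method: the binomial theorem — the summand is term λ of a binomial expansion in 2 and 3; the whole sum is a single power.


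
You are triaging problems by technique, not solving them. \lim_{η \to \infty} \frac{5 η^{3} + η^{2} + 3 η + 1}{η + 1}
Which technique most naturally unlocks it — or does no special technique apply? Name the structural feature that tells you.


Method: dominant-term comparison — divide through by the highest power of η; every lower-order term dies and the dominant terms decide the limit. Viewed as a single quotient this is an ∞/∞ form — an at-infinity application of l'Hôpital's rule would also resolve it; comparing leading growth reads the answer without differentiating.


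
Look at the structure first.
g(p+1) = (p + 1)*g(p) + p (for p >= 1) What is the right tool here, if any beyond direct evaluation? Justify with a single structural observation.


Verdict: a summation factor — because the multiplier p + 1 is index-dependent, divide through by its running product and sum the resulting differences.


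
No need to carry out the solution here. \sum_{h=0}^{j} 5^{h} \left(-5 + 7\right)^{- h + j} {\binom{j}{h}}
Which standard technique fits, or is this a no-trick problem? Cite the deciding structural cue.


Technique: the binomial theorem — terms weighting {\binom{j}{h}} against matched powers of 5 and (-5 + 7) reassemble into (5 + (-5 + 7))^j by the binomial theorem.


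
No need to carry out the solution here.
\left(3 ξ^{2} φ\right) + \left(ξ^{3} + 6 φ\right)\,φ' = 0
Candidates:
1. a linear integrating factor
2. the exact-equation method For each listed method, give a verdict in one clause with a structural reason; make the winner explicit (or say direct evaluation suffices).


Verdict: the exact-equation method — because the two cross partials coincide, the form is conservative as written — recover its potential in (ξ, φ).
- a linear integrating factor: a nonlinear term in the unknown puts this outside the integrating-factor template.
- the exact-equation method — applies; the problem has the shape this method handles.


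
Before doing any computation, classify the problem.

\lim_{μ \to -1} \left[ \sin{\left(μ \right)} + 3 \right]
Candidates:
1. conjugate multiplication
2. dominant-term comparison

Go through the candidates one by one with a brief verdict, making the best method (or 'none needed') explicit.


Diagnosis: no special technique — the function is continuous at -1; evaluation is itself the limit, no machinery required.
- conjugate multiplication: rationalization has no target — no divergent radical difference appears.
- dominant-term comparison — no ranking of term growth rates resolves the limit here.


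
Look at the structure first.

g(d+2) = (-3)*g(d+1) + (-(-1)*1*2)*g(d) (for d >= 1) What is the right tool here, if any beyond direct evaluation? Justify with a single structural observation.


Verdict: the characteristic-root method — fixed numeric weights on consecutive terms and no forcing term added: the root method in its home territory.


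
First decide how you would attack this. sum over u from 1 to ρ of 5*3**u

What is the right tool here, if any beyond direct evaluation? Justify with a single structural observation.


Verdict: the geometric series formula — each summand is the previous one scaled by 3; that constant multiplier is itself the geometric structure.


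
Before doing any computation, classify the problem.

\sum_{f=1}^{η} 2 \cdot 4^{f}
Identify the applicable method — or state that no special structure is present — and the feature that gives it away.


Technique: the geometric series formula — each summand is the previous one scaled by 4; that constant multiplier is itself the geometric structure.


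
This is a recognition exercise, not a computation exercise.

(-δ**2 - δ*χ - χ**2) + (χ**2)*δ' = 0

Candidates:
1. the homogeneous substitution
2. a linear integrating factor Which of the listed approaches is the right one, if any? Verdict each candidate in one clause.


Verdict: the homogeneous substitution — the slope is degree-zero homogeneous: the ratio substitution v = δ/χ collapses it.
- the homogeneous substitution: yes — fits the structure here.
- a linear integrating factor: the unknown enters nonlinearly (through a power, a denominator, or a transcendental function), which the linear integrating-factor recipe cannot absorb as-is — any repair would come from a preliminary substitution, not the factor.


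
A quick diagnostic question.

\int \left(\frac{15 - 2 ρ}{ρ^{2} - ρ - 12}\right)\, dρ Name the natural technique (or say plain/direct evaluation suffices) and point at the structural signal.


Diagnosis: partial fractions — break ρ^{2} - ρ - 12 into its roots and the integral splits into logarithm-sized bites.


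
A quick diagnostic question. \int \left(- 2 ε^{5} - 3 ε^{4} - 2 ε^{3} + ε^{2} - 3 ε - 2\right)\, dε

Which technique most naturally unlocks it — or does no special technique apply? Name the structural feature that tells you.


Best approach: no special technique — the integrand is a sum of constant multiples of powers of ε — integrate term by term.


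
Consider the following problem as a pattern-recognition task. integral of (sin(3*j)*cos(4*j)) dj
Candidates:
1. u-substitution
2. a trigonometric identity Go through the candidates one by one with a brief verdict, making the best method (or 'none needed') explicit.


Verdict: a trigonometric identity — apply product-to-sum to sin(3*j)*cos(4*j): two clean single-angle terms replace one awkward product.
- u-substitution — no subexpression of the integrand pairs with its own derivative as a factor — individual terms may offer their own substitutions, but any change of variable covering the whole integral would have to be constructed from outside the expression.
- a trigonometric identity — applicable, and directly so.


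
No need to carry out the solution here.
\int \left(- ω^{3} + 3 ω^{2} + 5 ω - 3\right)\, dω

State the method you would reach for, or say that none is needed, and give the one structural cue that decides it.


Method: no special technique — a term-by-term power-rule job in ω; no substitution or rearrangement earns its keep here.


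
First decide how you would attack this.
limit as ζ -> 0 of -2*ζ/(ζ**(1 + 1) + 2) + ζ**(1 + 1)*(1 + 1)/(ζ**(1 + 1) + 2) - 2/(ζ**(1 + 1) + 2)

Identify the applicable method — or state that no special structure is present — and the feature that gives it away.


Best approach: no special technique — the function is continuous at 0; evaluation is itself the limit, no machinery required.


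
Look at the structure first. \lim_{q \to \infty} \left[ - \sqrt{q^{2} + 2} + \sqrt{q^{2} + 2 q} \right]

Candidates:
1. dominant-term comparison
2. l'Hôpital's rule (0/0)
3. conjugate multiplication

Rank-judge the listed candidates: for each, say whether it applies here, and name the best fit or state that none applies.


Method: conjugate multiplication — an infinity-minus-infinity difference with a surviving radical — multiply by the conjugate to cancel the divergence.
- dominant-term comparison: no dominant power emerges to decide the limit by degree comparison.
- l'Hôpital's rule (0/0): no quotient structure at all: the clash is ∞ minus ∞, which rationalizing converts into a tractable ratio.
- conjugate multiplication: yes, a natural case for it.


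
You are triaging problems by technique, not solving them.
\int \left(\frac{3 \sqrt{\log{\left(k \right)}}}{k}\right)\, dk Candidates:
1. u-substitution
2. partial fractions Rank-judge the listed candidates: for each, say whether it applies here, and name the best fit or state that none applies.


Best approach: u-substitution — collected, the integrand has one factor that is, up to a constant, the derivative of an inner expression the rest depends on — substitute for that inner expression.
- u-substitution — yes, a natural case for it.
- partial fractions — there is no rational-function structure to decompose.


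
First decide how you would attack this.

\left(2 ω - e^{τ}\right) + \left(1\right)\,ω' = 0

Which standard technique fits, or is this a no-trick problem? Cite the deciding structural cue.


Verdict: a linear integrating factor — linear in the unknown with genuine forcing: multiply through by the exponential of the integrated coefficient and the left side closes into one derivative.


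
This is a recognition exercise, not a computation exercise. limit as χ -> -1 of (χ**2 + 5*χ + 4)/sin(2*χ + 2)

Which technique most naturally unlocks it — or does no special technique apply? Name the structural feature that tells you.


Best approach: l'Hôpital's rule (0/0) — substituting -1 gives 0 over 0; differentiate top and bottom once and re-evaluate. One could equally expand both pieces locally and compare leading terms; the rule does that in one stroke.


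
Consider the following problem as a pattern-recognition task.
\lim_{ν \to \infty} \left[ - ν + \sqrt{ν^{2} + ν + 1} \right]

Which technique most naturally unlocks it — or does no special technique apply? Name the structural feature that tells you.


Diagnosis: conjugate multiplication — the difference \sqrt{ν^{2} + ν + 1} - ν is an ∞ − ∞ stalemate; its conjugate partner breaks the tie.


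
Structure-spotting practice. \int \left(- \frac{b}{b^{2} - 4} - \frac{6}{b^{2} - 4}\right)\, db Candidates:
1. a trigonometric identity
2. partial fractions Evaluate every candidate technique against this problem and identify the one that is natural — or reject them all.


Best approach: partial fractions — a proper rational integrand over the factorable b^{2} - 4: partial fractions reduce it to elementary pieces.
- a trigonometric identity: no sine or cosine appears, so there is nothing for a trigonometric identity to act on.
- partial fractions — a fit — the right tool for this form.


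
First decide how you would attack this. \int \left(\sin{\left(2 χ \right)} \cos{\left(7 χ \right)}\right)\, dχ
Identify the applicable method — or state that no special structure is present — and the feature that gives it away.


Verdict: a trigonometric identity — two sinusoids at different rates multiply in \sin{\left(2 χ \right)} \cos{\left(7 χ \right)}; the product-to-sum identity uncouples them.


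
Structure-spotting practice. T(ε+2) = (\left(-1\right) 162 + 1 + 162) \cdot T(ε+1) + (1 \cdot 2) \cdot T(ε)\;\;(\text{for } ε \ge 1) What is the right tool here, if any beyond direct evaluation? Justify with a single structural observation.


Method: the characteristic-root method — every coefficient is a fixed number and the forcing is zero — substitute r^ε and read off the root equation.


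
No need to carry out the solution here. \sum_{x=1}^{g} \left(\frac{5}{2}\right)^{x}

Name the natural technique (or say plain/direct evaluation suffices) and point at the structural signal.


Diagnosis: the geometric series formula — each term is \frac{5}{2} times the previous one, so the geometric-series formula applies directly.


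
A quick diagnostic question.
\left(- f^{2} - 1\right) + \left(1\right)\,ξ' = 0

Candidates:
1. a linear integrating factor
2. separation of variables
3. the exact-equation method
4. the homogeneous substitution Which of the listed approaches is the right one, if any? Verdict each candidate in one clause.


Best approach: no special technique — solved for the derivative, no ξ appears — this is antidifferentiation in f wearing ODE clothing.
- a linear integrating factor — the linear template holds only trivially here (the unknown is absent, so the coefficient is zero) — the method is not the natural label.
- separation of variables: with no unknown in the slope, separating variables is a formality — the equation integrates directly.
- the exact-equation method: no dependence on the unknown anywhere: exactness is a label without content here.
- the homogeneous substitution: the slope changes under joint rescaling, failing the degree-zero test.


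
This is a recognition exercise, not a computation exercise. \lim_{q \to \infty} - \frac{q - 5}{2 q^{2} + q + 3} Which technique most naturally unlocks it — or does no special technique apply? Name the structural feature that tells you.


Method: dominant-term comparison — divide by the highest power of q present: lower-order terms vanish and the dominant ratio remains. As a single quotient, the ∞/∞ shape would yield to repeated differentiation as well — the growth comparison gets there in one look.


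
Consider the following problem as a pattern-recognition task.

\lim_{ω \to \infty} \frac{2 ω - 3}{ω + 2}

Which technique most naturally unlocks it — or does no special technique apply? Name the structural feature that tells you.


Verdict: dominant-term comparison — growth-rate triage: the leading powers of ω decide the limit, everything else is noise. Differentiating the expression as a single quotient would eventually settle it as well; matching dominant growth settles it immediately.
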